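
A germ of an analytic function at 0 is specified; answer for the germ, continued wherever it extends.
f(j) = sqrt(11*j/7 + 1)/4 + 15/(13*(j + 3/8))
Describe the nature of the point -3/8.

The denominator factor j + 3/8 vanishes at -3/8 and appears to the power 1; the numerator there equals 15/13, nonzero, and no other factor vanishes.
The branch terms are analytic at this point.
Hence a pole whose order is the multiplicity, 1.

The point is a pole of order 1.


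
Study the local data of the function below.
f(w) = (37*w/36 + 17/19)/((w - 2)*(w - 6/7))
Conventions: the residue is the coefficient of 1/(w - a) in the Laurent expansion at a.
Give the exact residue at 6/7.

At the order-1 pole 6/7 set g(w) = (w - (6/7))*f(w) = (37*w/36 + 17/19)/(w - 2).
Simple pole: residue = g(a) at a = 6/7, which is -1417/912.

The residue is -1417/912.


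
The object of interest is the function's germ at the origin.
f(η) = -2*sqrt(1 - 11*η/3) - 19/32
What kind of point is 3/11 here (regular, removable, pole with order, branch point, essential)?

The point is an algebraic (square-root) branch point.

The term (-2)*sqrt(1 - η/(3/11)) has argument 1 - 3/11/(3/11) = 0 at 3/11: a square-root (algebraic, two-sheeted) branch point; the remaining terms are analytic or single-valued there.


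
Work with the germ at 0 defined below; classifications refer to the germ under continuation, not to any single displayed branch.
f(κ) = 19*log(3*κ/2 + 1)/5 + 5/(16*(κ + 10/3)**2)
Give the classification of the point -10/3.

The denominator factor κ + 10/3 vanishes at -10/3 and appears to the power 2; the numerator there equals 5/16, nonzero, and no other factor vanishes.
The branch terms are analytic at this point.
Hence a pole whose order is the multiplicity, 2.

The point is a pole of order 2.


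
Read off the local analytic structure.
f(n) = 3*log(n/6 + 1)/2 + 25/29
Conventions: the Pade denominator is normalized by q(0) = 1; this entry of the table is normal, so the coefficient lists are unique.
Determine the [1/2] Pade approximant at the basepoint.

The Pade approximant has numerator coefficients [25/29, 38257/116928]; denominator coefficients [1, 361/4032, -29/16128].

Taylor coefficients needed (expand at 0): a_0 = 25/29, a_1 = 1/4, a_2 = -1/48, a_3 = 1/432.
Write the denominator as Q(n) = 1 + q1*n + q2*n^2. Requiring Q*f - P = O(n^4) with deg P <= 1 kills the coefficients of n^2..n^3 in Q*f:
  n^2: a_2 + q1*a_1 + q2*a_0 = 0, i.e. -1/48 + (1/4)*q1 + (25/29)*q2 = 0.
  n^3: a_3 + q1*a_2 + q2*a_1 = 0, i.e. 1/432 + (-1/48)*q1 + (1/4)*q2 = 0.
Solving this linear system: q1 = 361/4032, q2 = -29/16128.
The numerator is Q*f truncated at degree 1: P0 = a_0 = 25/29; P1 = a_1 + q1*a_0 = 38257/116928.


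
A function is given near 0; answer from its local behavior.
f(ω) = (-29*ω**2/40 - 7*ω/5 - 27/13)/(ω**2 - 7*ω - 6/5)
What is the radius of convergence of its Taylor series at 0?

The radius of convergence is -7/2 + (1/10)*sqrt(1345).

Denominator factor (ω**2 - 7*ω - 6/5): discriminant 269/5, real irrational roots 7/2 + (1/10)*sqrt(1345) and 7/2 - (1/10)*sqrt(1345); poles of order 1, moduli 7/2 + (1/10)*sqrt(1345) and -7/2 + (1/10)*sqrt(1345).
The radius of convergence is the smallest modulus among the singular points: -7/2 + (1/10)*sqrt(1345).


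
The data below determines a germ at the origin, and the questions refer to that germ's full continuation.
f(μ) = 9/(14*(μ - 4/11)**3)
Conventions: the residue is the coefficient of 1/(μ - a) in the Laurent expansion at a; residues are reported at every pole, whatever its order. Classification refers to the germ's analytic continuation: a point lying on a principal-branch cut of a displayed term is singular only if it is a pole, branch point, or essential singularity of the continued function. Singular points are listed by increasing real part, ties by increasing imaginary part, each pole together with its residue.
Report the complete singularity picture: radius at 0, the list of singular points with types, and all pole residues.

Radius of convergence at 0: 4/11.
At 4/11: a pole of order 3; residue 0.

Denominator factor (μ - 4/11)^3: pole of order 3 at 4/11, modulus 4/11.
The radius of convergence is the smallest modulus among the singular points: 4/11.
At the order-3 pole 4/11 set g(μ) = (μ - (4/11))^3*f(μ) = 9/14.
Order-3 pole: residue = g''(a)/2; g''(4/11) = 0, so the residue is 0.


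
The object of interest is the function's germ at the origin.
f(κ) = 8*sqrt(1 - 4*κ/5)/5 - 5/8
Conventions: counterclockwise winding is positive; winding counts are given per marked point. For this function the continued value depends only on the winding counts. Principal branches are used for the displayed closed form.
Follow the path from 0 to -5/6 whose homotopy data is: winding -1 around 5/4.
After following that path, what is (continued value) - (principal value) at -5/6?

The rational part is single-valued and drops out of the difference; each branch term changes only by its own monodromy.
(8/5)*sqrt(1 - κ/(5/4)): winding -1 is odd, the square root flips sign, contributing -2*(8/5)*sqrt(1 - (-5/6)/(5/4)) = -2*(8/5)*sqrt(5/3) = -(16/15)*sqrt(15).
Summing the contributions at κ = -5/6 gives -(16/15)*sqrt(15).

Continued minus principal equals -(16/15)*sqrt(15).


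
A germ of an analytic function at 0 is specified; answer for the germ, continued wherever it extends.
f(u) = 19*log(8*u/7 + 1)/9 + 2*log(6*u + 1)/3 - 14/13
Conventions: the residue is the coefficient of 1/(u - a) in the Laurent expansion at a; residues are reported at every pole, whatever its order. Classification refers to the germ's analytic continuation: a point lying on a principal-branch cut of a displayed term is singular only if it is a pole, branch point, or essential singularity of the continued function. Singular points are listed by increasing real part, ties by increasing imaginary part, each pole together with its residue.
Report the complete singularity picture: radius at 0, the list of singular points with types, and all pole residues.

Branch term (2/3)*log(1 - u/(-1/6)): its argument vanishes at u = -1/6, a logarithmic branch point, modulus 1/6.
Branch term (19/9)*log(1 - u/(-7/8)): its argument vanishes at u = -7/8, a logarithmic branch point, modulus 7/8.
The radius of convergence is the smallest modulus among the singular points: 1/6.
List the singular points by increasing real part (a conjugate pair: the negative imaginary part first).

Radius of convergence at 0: 1/6.
At -7/8: a logarithmic branch point.
At -1/6: a logarithmic branch point.


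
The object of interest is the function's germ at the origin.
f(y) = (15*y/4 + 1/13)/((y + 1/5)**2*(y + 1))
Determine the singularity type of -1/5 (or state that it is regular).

The denominator factor y + 1/5 vanishes at -1/5 and appears to the power 2; the numerator there equals -35/52, nonzero, and no other factor vanishes.
Hence a pole whose order is the multiplicity, 2.

The point is a pole of order 2.


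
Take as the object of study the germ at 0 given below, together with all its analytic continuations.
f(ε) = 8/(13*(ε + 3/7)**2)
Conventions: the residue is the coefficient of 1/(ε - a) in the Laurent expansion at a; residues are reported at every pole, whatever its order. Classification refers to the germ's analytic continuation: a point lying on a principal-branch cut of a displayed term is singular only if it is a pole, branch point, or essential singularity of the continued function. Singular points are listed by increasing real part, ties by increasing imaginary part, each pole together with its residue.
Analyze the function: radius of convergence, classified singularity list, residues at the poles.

Radius of convergence at 0: 3/7.
At -3/7: a pole of order 2; residue 0.

Denominator factor (ε + 3/7)^2: pole of order 2 at -3/7, modulus 3/7.
The radius of convergence is the smallest modulus among the singular points: 3/7.
At the order-2 pole -3/7 set g(ε) = (ε - (-3/7))^2*f(ε) = 8/13.
Order-2 pole: residue = g'(a); g'(-3/7) = 0, so the residue is 0.


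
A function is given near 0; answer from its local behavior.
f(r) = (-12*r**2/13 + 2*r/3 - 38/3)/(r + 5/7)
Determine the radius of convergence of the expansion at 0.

The radius of convergence is 5/7.

Denominator factor (r + 5/7): pole of order 1 at -5/7, modulus 5/7.
The radius of convergence is the smallest modulus among the singular points: 5/7.


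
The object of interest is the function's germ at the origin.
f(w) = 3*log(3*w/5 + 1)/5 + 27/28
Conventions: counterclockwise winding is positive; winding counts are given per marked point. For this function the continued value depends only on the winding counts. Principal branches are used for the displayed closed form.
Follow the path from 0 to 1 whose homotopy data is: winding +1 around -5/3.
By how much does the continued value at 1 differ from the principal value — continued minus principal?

Continued minus principal equals (6/5)*pi*i.

The rational part is single-valued and drops out of the difference; each branch term changes only by its own monodromy.
(3/5)*log(1 - w/(-5/3)): each positive loop around -5/3 adds 2*pi*i to the log, so winding +1 contributes (3/5)*(1)*2*pi*i = (6/5)*pi*i.
Summing the contributions at w = 1 gives (6/5)*pi*i.


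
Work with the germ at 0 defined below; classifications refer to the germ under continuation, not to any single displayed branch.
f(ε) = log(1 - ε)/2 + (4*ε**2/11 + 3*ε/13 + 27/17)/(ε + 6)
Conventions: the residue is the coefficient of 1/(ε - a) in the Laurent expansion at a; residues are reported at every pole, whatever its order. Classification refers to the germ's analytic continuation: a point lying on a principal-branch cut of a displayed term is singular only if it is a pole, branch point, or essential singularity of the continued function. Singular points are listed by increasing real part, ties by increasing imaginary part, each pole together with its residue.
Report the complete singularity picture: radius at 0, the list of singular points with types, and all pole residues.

Denominator factor (ε + 6): pole of order 1 at -6, modulus 6.
Branch term (1/2)*log(1 - ε/(1)): its argument vanishes at ε = 1, a logarithmic branch point, modulus 1.
The radius of convergence is the smallest modulus among the singular points: 1.
The branch term is analytic at -6 and contributes nothing to the residue; only the rational part matters.
At the order-1 pole -6 set g(ε) = (ε - (-6))*(rational part) = 4*ε**2/11 + 3*ε/13 + 27/17.
Simple pole: residue = g(a) at a = -6, which is 32319/2431.
List the singular points by increasing real part (a conjugate pair: the negative imaginary part first).

Radius of convergence at 0: 1.
At -6: a pole of order 1; residue 32319/2431.
At 1: a logarithmic branch point.


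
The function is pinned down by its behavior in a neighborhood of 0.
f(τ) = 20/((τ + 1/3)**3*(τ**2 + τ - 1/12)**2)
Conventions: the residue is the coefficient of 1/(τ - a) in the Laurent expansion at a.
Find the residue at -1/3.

At the order-3 pole -1/3 set g(τ) = (τ - (-1/3))^3*f(τ) = 20/(τ**2 + τ - 1/12)**2.
Order-3 pole: residue = g''(a)/2; g''(-1/3) = 63452160/14641, so the residue is 31726080/14641.

The residue is 31726080/14641.


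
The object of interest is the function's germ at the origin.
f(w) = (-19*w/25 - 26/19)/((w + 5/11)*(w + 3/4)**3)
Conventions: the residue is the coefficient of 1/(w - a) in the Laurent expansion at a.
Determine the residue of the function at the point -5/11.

At the order-1 pole -5/11 set g(w) = (w - (-5/11))*f(w) = (-19*w/25 - 26/19)/(w + 3/4)**3.
Simple pole: residue = g(a) at a = -5/11, which is -8278336/208715.

The residue is -8278336/208715.


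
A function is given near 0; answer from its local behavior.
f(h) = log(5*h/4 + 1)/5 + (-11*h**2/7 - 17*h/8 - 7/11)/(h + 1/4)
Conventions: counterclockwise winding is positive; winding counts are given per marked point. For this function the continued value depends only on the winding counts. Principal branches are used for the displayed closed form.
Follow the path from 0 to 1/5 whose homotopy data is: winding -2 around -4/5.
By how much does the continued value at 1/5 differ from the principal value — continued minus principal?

The rational part is single-valued and drops out of the difference; each branch term changes only by its own monodromy.
(1/5)*log(1 - h/(-4/5)): each positive loop around -4/5 adds 2*pi*i to the log, so winding -2 contributes (1/5)*(-2)*2*pi*i = -(4/5)*pi*i.
Summing the contributions at h = 1/5 gives -(4/5)*pi*i.

Continued minus principal equals -(4/5)*pi*i.


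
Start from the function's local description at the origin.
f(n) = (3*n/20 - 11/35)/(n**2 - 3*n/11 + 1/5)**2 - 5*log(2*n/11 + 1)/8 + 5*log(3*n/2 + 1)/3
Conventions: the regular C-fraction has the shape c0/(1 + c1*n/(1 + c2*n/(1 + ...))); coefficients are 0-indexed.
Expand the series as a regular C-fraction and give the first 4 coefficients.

Taylor coefficients (expand at 0): a_0 = -55/7, a_1 = -2355/154, a_2 = 292065/6776, a_3 = 7252205/31944.
c0 = a_0 = -55/7. Peel one level at a time: if S = 1 + c*n/S' with S'(0) = 1, then c is the n-coefficient of S and S' = c*n/(S - 1).
S_1 = c0/f = 1 + (-471/242)*n + (1086225/117128)*n^2 + ...; c1 = -471/242.
S_2 = c1*n/(S_1 - 1) = 1 + (362075/75988)*n + (9788217205/429484176)*n^2 + ...; c2 = 362075/75988.
S_3 = c2*n/(S_2 - 1) = 1 + (-1957643441/409289580)*n + ...; c3 = -1957643441/409289580.

The regular C-fraction coefficients are [-55/7, -471/242, 362075/75988, -1957643441/409289580].


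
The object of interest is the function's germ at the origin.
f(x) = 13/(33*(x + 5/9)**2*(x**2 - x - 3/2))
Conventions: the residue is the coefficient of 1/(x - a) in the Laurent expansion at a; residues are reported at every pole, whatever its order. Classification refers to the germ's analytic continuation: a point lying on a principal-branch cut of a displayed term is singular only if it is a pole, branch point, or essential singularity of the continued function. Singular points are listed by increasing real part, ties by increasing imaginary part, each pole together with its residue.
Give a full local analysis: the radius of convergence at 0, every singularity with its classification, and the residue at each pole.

Denominator factor (x + 5/9)^2: pole of order 2 at -5/9, modulus 5/9.
Denominator factor (x**2 - x - 3/2): discriminant 7, real irrational roots 1/2 + (1/2)*sqrt(7) and 1/2 - (1/2)*sqrt(7); poles of order 1, moduli 1/2 + (1/2)*sqrt(7) and -1/2 + (1/2)*sqrt(7).
The radius of convergence is the smallest modulus among the singular points: 5/9.
The factor x**2 - x - 3/2 splits as (x - a)(x - a') with a = 1/2 - (1/2)*sqrt(7), a' = 1/2 + (1/2)*sqrt(7). At the order-1 pole a set g(x) = (x - a)*f(x) = [13/(33*(x + 5/9)**2)] / (x - a').
Simple pole: residue = g(a) at a = 1/2 - (1/2)*sqrt(7), which is -120042/116699 - (325728/816893)*sqrt(7).
At the order-2 pole -5/9 set g(x) = (x - (-5/9))^2*f(x) = 13/(33*(x**2 - x - 3/2)).
Order-2 pole: residue = g'(a); g'(-5/9) = 240084/116699, so the residue is 240084/116699.
The factor x**2 - x - 3/2 splits as (x - a)(x - a') with a = 1/2 + (1/2)*sqrt(7), a' = 1/2 - (1/2)*sqrt(7). At the order-1 pole a set g(x) = (x - a)*f(x) = [13/(33*(x + 5/9)**2)] / (x - a').
Simple pole: residue = g(a) at a = 1/2 + (1/2)*sqrt(7), which is -120042/116699 + (325728/816893)*sqrt(7).
List the singular points by increasing real part (a conjugate pair: the negative imaginary part first).

Radius of convergence at 0: 5/9.
At 1/2 - (1/2)*sqrt(7): a pole of order 1; residue -120042/116699 - (325728/816893)*sqrt(7).
At -5/9: a pole of order 2; residue 240084/116699.
At 1/2 + (1/2)*sqrt(7): a pole of order 1; residue -120042/116699 + (325728/816893)*sqrt(7).


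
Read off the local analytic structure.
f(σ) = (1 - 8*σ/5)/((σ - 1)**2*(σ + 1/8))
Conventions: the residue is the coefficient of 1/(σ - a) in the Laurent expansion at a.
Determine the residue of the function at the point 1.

The residue is -128/135.

At the order-2 pole 1 set g(σ) = (σ - (1))^2*f(σ) = (1 - 8*σ/5)/(σ + 1/8).
Order-2 pole: residue = g'(a); g'(1) = -128/135, so the residue is -128/135.


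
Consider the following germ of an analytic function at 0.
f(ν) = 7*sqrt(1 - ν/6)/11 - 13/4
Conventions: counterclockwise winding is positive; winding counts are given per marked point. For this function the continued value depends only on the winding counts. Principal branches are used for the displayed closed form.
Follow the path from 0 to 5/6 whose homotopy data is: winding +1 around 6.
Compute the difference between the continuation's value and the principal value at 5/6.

Continued minus principal equals -(7/33)*sqrt(31).

The rational part is single-valued and drops out of the difference; each branch term changes only by its own monodromy.
(7/11)*sqrt(1 - ν/(6)): winding +1 is odd, the square root flips sign, contributing -2*(7/11)*sqrt(1 - (5/6)/(6)) = -2*(7/11)*sqrt(31/36) = -(7/33)*sqrt(31).
Summing the contributions at ν = 5/6 gives -(7/33)*sqrt(31).


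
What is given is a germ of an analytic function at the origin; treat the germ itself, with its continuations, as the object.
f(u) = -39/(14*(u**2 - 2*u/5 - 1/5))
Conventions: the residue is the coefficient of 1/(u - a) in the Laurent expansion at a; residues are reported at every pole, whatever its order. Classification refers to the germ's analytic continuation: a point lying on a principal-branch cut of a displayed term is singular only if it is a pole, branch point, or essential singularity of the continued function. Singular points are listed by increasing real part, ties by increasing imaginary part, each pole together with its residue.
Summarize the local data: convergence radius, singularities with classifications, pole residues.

Radius of convergence at 0: -1/5 + (1/5)*sqrt(6).
At 1/5 - (1/5)*sqrt(6): a pole of order 1; residue (65/56)*sqrt(6).
At 1/5 + (1/5)*sqrt(6): a pole of order 1; residue -(65/56)*sqrt(6).

Denominator factor (u**2 - 2*u/5 - 1/5): discriminant 24/25, real irrational roots 1/5 + (1/5)*sqrt(6) and 1/5 - (1/5)*sqrt(6); poles of order 1, moduli 1/5 + (1/5)*sqrt(6) and -1/5 + (1/5)*sqrt(6).
The radius of convergence is the smallest modulus among the singular points: -1/5 + (1/5)*sqrt(6).
The factor u**2 - 2*u/5 - 1/5 splits as (u - a)(u - a') with a = 1/5 - (1/5)*sqrt(6), a' = 1/5 + (1/5)*sqrt(6). At the order-1 pole a set g(u) = (u - a)*f(u) = [-39/14] / (u - a').
Simple pole: residue = g(a) at a = 1/5 - (1/5)*sqrt(6), which is (65/56)*sqrt(6).
The factor u**2 - 2*u/5 - 1/5 splits as (u - a)(u - a') with a = 1/5 + (1/5)*sqrt(6), a' = 1/5 - (1/5)*sqrt(6). At the order-1 pole a set g(u) = (u - a)*f(u) = [-39/14] / (u - a').
Simple pole: residue = g(a) at a = 1/5 + (1/5)*sqrt(6), which is -(65/56)*sqrt(6).
List the singular points by increasing real part (a conjugate pair: the negative imaginary part first).


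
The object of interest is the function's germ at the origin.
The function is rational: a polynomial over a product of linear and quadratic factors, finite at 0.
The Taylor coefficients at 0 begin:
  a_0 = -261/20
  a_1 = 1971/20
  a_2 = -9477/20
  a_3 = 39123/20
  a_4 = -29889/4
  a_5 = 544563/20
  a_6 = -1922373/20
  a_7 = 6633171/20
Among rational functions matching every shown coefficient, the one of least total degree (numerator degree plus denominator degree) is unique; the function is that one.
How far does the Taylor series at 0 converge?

No rational of total degree below 3 reproduces all 8 coefficients; solving the [1/2] Pade equations on them gives f(ε) = (9*ε/4 - 29/20)/(ε + 1/3)**2, whose expansion matches every shown term.
Denominator factor (ε + 1/3)^2: pole of order 2 at -1/3, modulus 1/3.
The radius of convergence is the smallest modulus among the singular points: 1/3.

The radius of convergence is 1/3.


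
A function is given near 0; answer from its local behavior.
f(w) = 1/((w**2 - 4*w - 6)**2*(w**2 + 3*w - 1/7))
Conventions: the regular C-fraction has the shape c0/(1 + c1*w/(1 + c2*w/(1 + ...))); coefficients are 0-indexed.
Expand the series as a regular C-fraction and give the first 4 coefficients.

The regular C-fraction coefficients are [-7/36, -59/3, -314/177, 79657/55578].

Taylor coefficients (expand at 0): a_0 = -7/36, a_1 = -413/108, a_2 = -8855/108, a_3 = -424816/243.
c0 = a_0 = -7/36. Peel one level at a time: if S = 1 + c*w/S' with S'(0) = 1, then c is the w-coefficient of S and S' = c*w/(S - 1).
S_1 = c0/f = 1 + (-59/3)*w + (-314/9)*w^2 + ...; c1 = -59/3.
S_2 = c1*w/(S_1 - 1) = 1 + (-314/177)*w + (79657/31329)*w^2 + ...; c2 = -314/177.
S_3 = c2*w/(S_2 - 1) = 1 + (79657/55578)*w + ...; c3 = 79657/55578.


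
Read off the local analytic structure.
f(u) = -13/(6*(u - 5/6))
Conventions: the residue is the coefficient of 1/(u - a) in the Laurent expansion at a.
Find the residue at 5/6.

The residue is -13/6.

At the order-1 pole 5/6 set g(u) = (u - (5/6))*f(u) = -13/6.
Simple pole: residue = g(a) at a = 5/6, which is -13/6.


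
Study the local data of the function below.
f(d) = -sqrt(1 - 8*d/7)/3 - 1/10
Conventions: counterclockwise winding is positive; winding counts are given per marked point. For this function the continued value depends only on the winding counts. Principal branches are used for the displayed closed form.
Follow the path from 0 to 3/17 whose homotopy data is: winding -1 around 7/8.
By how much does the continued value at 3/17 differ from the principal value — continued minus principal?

Continued minus principal equals (2/357)*sqrt(11305).

The rational part is single-valued and drops out of the difference; each branch term changes only by its own monodromy.
(-1/3)*sqrt(1 - d/(7/8)): winding -1 is odd, the square root flips sign, contributing -2*(-1/3)*sqrt(1 - (3/17)/(7/8)) = -2*(-1/3)*sqrt(95/119) = (2/357)*sqrt(11305).
Summing the contributions at d = 3/17 gives (2/357)*sqrt(11305).


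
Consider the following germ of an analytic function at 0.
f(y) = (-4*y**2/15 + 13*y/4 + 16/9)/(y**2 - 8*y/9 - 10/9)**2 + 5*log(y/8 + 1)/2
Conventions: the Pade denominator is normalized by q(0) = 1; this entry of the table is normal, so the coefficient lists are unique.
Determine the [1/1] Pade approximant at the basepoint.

Taylor coefficients needed (expand at 0): a_0 = 36/25, a_1 = 641/1000, a_2 = 145483/160000.
Write the denominator as Q(y) = 1 + q1*y. Requiring Q*f - P = O(y^3) with deg P <= 1 kills the coefficients of y^2..y^2 in Q*f:
  y^2: a_2 + q1*a_1 = 0, i.e. 145483/160000 + (641/1000)*q1 = 0.
Solving this linear system: q1 = -145483/102560.
The numerator is Q*f truncated at degree 1: P0 = a_0 = 36/25; P1 = a_1 + q1*a_0 = -449233/320500.

The Pade approximant has numerator coefficients [36/25, -449233/320500]; denominator coefficients [1, -145483/102560].


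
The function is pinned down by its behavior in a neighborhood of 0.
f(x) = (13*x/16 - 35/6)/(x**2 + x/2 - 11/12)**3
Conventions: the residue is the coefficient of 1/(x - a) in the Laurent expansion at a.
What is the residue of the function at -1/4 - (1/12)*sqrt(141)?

The factor x**2 + x/2 - 11/12 splits as (x - a)(x - a') with a = -1/4 - (1/12)*sqrt(141), a' = -1/4 + (1/12)*sqrt(141). At the order-3 pole a set g(x) = (x - a)^3*f(x) = [13*x/16 - 35/6] / (x - a')^3.
Order-3 pole: residue = g''(a)/2; g''(-1/4 - (1/12)*sqrt(141)) = (20862/103823)*sqrt(141), so the residue is (10431/103823)*sqrt(141).

The residue is (10431/103823)*sqrt(141).


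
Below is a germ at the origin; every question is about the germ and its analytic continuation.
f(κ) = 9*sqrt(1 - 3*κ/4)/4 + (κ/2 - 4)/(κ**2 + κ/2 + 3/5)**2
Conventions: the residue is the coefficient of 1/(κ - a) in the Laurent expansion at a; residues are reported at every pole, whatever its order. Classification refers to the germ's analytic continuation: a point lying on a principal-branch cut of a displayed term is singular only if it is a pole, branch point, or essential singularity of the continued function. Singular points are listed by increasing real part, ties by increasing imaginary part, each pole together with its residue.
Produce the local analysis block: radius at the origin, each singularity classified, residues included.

Radius of convergence at 0: (1/5)*sqrt(15).
At (-1/4) - ((1/20)*sqrt(215))*i: a pole of order 2; residue -((330/1849)*sqrt(215))*i.
At (-1/4) + ((1/20)*sqrt(215))*i: a pole of order 2; residue ((330/1849)*sqrt(215))*i.
At 4/3: an algebraic (square-root) branch point.

Denominator factor (κ**2 + κ/2 + 3/5)^2: discriminant -43/20, complex-conjugate roots (-1/4) + ((1/20)*sqrt(215))*i and (-1/4) - ((1/20)*sqrt(215))*i; poles of order 2, moduli (1/5)*sqrt(15) and (1/5)*sqrt(15).
Branch term (9/4)*sqrt(1 - κ/(4/3)): its argument vanishes at κ = 4/3, a square-root branch point, modulus 4/3.
The radius of convergence is the smallest modulus among the singular points: (1/5)*sqrt(15).
The branch term is analytic at (-1/4) - ((1/20)*sqrt(215))*i and contributes nothing to the residue; only the rational part matters.
The factor κ**2 + κ/2 + 3/5 splits as (κ - a)(κ - a') with a = (-1/4) - ((1/20)*sqrt(215))*i, a' = (-1/4) + ((1/20)*sqrt(215))*i. At the order-2 pole a set g(κ) = (κ - a)^2*(rational part) = [κ/2 - 4] / (κ - a')^2.
Order-2 pole: residue = g'(a); g'((-1/4) - ((1/20)*sqrt(215))*i) = -((330/1849)*sqrt(215))*i, so the residue is -((330/1849)*sqrt(215))*i.
The branch term is analytic at (-1/4) + ((1/20)*sqrt(215))*i and contributes nothing to the residue; only the rational part matters.
The factor κ**2 + κ/2 + 3/5 splits as (κ - a)(κ - a') with a = (-1/4) + ((1/20)*sqrt(215))*i, a' = (-1/4) - ((1/20)*sqrt(215))*i. At the order-2 pole a set g(κ) = (κ - a)^2*(rational part) = [κ/2 - 4] / (κ - a')^2.
Order-2 pole: residue = g'(a); g'((-1/4) + ((1/20)*sqrt(215))*i) = ((330/1849)*sqrt(215))*i, so the residue is ((330/1849)*sqrt(215))*i.
List the singular points by increasing real part (a conjugate pair: the negative imaginary part first).


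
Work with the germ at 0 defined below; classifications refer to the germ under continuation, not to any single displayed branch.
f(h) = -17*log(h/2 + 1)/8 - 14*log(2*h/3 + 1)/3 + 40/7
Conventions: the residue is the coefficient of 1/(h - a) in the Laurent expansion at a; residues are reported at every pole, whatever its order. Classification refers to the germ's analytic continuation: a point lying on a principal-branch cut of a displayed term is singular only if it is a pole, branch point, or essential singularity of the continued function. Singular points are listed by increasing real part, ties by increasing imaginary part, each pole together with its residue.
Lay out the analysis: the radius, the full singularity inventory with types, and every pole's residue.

Branch term (-17/8)*log(1 - h/(-2)): its argument vanishes at h = -2, a logarithmic branch point, modulus 2.
Branch term (-14/3)*log(1 - h/(-3/2)): its argument vanishes at h = -3/2, a logarithmic branch point, modulus 3/2.
The radius of convergence is the smallest modulus among the singular points: 3/2.
List the singular points by increasing real part (a conjugate pair: the negative imaginary part first).

Radius of convergence at 0: 3/2.
At -2: a logarithmic branch point.
At -3/2: a logarithmic branch point.


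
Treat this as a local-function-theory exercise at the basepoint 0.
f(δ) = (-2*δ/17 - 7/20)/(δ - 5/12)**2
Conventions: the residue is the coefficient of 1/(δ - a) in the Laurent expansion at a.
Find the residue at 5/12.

The residue is -2/17.

At the order-2 pole 5/12 set g(δ) = (δ - (5/12))^2*f(δ) = -2*δ/17 - 7/20.
Order-2 pole: residue = g'(a); g'(5/12) = -2/17, so the residue is -2/17.


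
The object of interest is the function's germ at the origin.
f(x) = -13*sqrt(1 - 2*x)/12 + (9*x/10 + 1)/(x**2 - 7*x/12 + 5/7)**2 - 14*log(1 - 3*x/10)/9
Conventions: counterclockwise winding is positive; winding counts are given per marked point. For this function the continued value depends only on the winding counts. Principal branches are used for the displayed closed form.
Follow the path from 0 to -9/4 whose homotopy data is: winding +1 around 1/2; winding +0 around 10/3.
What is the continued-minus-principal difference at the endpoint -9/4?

Continued minus principal equals (13/12)*sqrt(22).

The rational part is single-valued and drops out of the difference; each branch term changes only by its own monodromy.
(-14/9)*log(1 - x/(10/3)): winding 0 around 10/3, so this term returns to its principal value, contribution 0.
(-13/12)*sqrt(1 - x/(1/2)): winding +1 is odd, the square root flips sign, contributing -2*(-13/12)*sqrt(1 - (-9/4)/(1/2)) = -2*(-13/12)*sqrt(11/2) = (13/12)*sqrt(22).
Summing the contributions at x = -9/4 gives (13/12)*sqrt(22).


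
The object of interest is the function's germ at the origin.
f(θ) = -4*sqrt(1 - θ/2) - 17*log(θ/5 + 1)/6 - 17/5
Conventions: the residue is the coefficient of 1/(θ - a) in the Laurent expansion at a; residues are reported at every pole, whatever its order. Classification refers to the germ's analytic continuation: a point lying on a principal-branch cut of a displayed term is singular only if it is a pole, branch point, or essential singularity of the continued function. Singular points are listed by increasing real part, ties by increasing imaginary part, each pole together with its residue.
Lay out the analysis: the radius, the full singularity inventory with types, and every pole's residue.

Radius of convergence at 0: 2.
At -5: a logarithmic branch point.
At 2: an algebraic (square-root) branch point.

Branch term (-17/6)*log(1 - θ/(-5)): its argument vanishes at θ = -5, a logarithmic branch point, modulus 5.
Branch term (-4)*sqrt(1 - θ/(2)): its argument vanishes at θ = 2, a square-root branch point, modulus 2.
The radius of convergence is the smallest modulus among the singular points: 2.
List the singular points by increasing real part (a conjugate pair: the negative imaginary part first).


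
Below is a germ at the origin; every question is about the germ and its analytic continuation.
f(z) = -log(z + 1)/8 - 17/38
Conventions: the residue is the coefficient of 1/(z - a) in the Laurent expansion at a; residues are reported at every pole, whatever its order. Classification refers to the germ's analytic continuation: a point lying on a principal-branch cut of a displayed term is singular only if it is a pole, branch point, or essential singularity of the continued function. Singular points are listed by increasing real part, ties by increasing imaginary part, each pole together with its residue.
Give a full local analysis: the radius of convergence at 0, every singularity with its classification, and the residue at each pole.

Branch term (-1/8)*log(1 - z/(-1)): its argument vanishes at z = -1, a logarithmic branch point, modulus 1.
The radius of convergence is the smallest modulus among the singular points: 1.

Radius of convergence at 0: 1.
At -1: a logarithmic branch point.


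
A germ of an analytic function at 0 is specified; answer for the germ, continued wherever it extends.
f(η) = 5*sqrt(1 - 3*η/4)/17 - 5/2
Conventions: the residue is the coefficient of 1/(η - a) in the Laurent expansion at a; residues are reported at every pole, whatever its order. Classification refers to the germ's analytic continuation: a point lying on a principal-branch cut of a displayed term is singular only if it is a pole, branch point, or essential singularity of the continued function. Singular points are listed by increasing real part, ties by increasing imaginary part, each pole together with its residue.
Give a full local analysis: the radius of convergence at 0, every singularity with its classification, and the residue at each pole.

Branch term (5/17)*sqrt(1 - η/(4/3)): its argument vanishes at η = 4/3, a square-root branch point, modulus 4/3.
The radius of convergence is the smallest modulus among the singular points: 4/3.

Radius of convergence at 0: 4/3.
At 4/3: an algebraic (square-root) branch point.


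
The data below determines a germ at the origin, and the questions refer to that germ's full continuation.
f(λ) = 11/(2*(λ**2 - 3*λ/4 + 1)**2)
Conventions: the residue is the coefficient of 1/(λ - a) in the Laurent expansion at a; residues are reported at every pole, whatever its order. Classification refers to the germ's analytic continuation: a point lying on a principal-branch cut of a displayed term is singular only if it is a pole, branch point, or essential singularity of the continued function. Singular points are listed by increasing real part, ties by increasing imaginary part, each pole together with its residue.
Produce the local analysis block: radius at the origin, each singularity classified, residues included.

Radius of convergence at 0: 1.
At (3/8) - ((1/8)*sqrt(55))*i: a pole of order 2; residue ((64/275)*sqrt(55))*i.
At (3/8) + ((1/8)*sqrt(55))*i: a pole of order 2; residue -((64/275)*sqrt(55))*i.

Denominator factor (λ**2 - 3*λ/4 + 1)^2: discriminant -55/16, complex-conjugate roots (3/8) + ((1/8)*sqrt(55))*i and (3/8) - ((1/8)*sqrt(55))*i; poles of order 2, moduli 1 and 1.
The radius of convergence is the smallest modulus among the singular points: 1.
The factor λ**2 - 3*λ/4 + 1 splits as (λ - a)(λ - a') with a = (3/8) - ((1/8)*sqrt(55))*i, a' = (3/8) + ((1/8)*sqrt(55))*i. At the order-2 pole a set g(λ) = (λ - a)^2*f(λ) = [11/2] / (λ - a')^2.
Order-2 pole: residue = g'(a); g'((3/8) - ((1/8)*sqrt(55))*i) = ((64/275)*sqrt(55))*i, so the residue is ((64/275)*sqrt(55))*i.
The factor λ**2 - 3*λ/4 + 1 splits as (λ - a)(λ - a') with a = (3/8) + ((1/8)*sqrt(55))*i, a' = (3/8) - ((1/8)*sqrt(55))*i. At the order-2 pole a set g(λ) = (λ - a)^2*f(λ) = [11/2] / (λ - a')^2.
Order-2 pole: residue = g'(a); g'((3/8) + ((1/8)*sqrt(55))*i) = -((64/275)*sqrt(55))*i, so the residue is -((64/275)*sqrt(55))*i.
List the singular points by increasing real part (a conjugate pair: the negative imaginary part first).


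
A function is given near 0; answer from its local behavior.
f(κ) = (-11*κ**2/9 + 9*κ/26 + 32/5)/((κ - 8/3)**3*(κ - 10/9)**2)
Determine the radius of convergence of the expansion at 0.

Denominator factor (κ - 10/9)^2: pole of order 2 at 10/9, modulus 10/9.
Denominator factor (κ - 8/3)^3: pole of order 3 at 8/3, modulus 8/3.
The radius of convergence is the smallest modulus among the singular points: 10/9.

The radius of convergence is 10/9.


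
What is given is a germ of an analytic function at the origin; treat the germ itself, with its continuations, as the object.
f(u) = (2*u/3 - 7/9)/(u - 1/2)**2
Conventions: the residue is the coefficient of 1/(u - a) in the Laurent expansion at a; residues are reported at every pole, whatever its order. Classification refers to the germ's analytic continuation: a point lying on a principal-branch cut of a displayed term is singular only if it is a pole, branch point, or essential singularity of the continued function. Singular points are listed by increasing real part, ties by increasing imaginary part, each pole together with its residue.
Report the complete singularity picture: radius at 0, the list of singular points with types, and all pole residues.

Denominator factor (u - 1/2)^2: pole of order 2 at 1/2, modulus 1/2.
The radius of convergence is the smallest modulus among the singular points: 1/2.
At the order-2 pole 1/2 set g(u) = (u - (1/2))^2*f(u) = 2*u/3 - 7/9.
Order-2 pole: residue = g'(a); g'(1/2) = 2/3, so the residue is 2/3.

Radius of convergence at 0: 1/2.
At 1/2: a pole of order 2; residue 2/3.


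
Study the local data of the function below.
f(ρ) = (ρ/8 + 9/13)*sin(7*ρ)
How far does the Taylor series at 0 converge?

The radius of convergence is infinite.

The factor sin(7*ρ) is entire and contributes no finite singular point.
The polynomial part has no poles.
No finite singular points: the Taylor series at 0 converges everywhere.


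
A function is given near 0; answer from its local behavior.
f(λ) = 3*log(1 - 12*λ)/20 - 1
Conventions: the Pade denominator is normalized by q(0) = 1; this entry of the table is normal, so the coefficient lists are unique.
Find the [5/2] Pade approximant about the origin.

Taylor coefficients needed (expand at 0): a_0 = -1, a_1 = -9/5, a_2 = -54/5, a_3 = -432/5, a_4 = -3888/5, a_5 = -186624/25, a_6 = -373248/5, a_7 = -26873856/35.
Write the denominator as Q(λ) = 1 + q1*λ + q2*λ^2. Requiring Q*f - P = O(λ^8) with deg P <= 5 kills the coefficients of λ^6..λ^7 in Q*f:
  λ^6: a_6 + q1*a_5 + q2*a_4 = 0, i.e. -373248/5 + (-186624/25)*q1 + (-3888/5)*q2 = 0.
  λ^7: a_7 + q1*a_6 + q2*a_5 = 0, i.e. -26873856/35 + (-373248/5)*q1 + (-186624/25)*q2 = 0.
Solving this linear system: q1 = -120/7, q2 = 480/7.
The numerator is Q*f truncated at degree 5: P0 = a_0 = -1; P1 = a_1 + q1*a_0 = 537/35; P2 = a_2 + q1*a_1 + q2*a_0 = -1698/35; P3 = a_3 + q1*a_2 + q2*a_1 = -864/35; P4 = a_4 + q1*a_3 + q2*a_2 = -1296/35; P5 = a_5 + q1*a_4 + q2*a_3 = -10368/175.

The Pade approximant has numerator coefficients [-1, 537/35, -1698/35, -864/35, -1296/35, -10368/175]; denominator coefficients [1, -120/7, 480/7].


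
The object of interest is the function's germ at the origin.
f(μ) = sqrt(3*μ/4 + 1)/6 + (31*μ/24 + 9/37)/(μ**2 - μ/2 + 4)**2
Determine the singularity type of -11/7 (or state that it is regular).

The point is a regular point.

Denominator factors: μ**2 - μ/2 + 4 = 711/98 at μ = -11/7 — none vanishes.
Branch term sqrt(1 - μ/(-4/3)): argument at -11/7 is -5/28, nonzero, so -11/7 is not its branch point (a point on a principal cut is still regular for the continued germ).
So the germ continues analytically to -11/7.


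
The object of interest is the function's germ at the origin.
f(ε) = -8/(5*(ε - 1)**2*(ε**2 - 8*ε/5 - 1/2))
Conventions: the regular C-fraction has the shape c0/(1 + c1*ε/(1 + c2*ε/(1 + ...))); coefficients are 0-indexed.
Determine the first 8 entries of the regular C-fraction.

The regular C-fraction coefficients are [16/5, 6/5, 37/6, -1153/222, 5556/42661, -381396/533839, 144125/2386302, -2315/5154].

Taylor coefficients (expand at 0): a_0 = 16/5, a_1 = -96/25, a_2 = 3536/125, a_3 = -53376/625, a_4 = 1080816/3125, a_5 = -19661856/15625, a_6 = 370380496/78125, a_7 = -6899180736/390625.
c0 = a_0 = 16/5. Peel one level at a time: if S = 1 + c*ε/S' with S'(0) = 1, then c is the ε-coefficient of S and S' = c*ε/(S - 1).
S_1 = c0/f = 1 + (6/5)*ε + (-37/5)*ε^2 + ...; c1 = 6/5.
S_2 = c1*ε/(S_1 - 1) = 1 + (37/6)*ε + (1153/36)*ε^2 + ...; c2 = 37/6.
S_3 = c2*ε/(S_2 - 1) = 1 + (-1153/222)*ε + (926/1369)*ε^2 + ...; c3 = -1153/222.
S_4 = c3*ε/(S_3 - 1) = 1 + (5556/42661)*ε + (123696/1329409)*ε^2 + ...; c4 = 5556/42661.
S_5 = c4*ε/(S_4 - 1) = 1 + (-381396/533839)*ε + (9250/214369)*ε^2 + ...; c5 = -381396/533839.
S_6 = c5*ε/(S_5 - 1) = 1 + (144125/2386302)*ε + (720625/26563716)*ε^2 + ...; c6 = 144125/2386302.
S_7 = c6*ε/(S_6 - 1) = 1 + (-2315/5154)*ε + ...; c7 = -2315/5154.


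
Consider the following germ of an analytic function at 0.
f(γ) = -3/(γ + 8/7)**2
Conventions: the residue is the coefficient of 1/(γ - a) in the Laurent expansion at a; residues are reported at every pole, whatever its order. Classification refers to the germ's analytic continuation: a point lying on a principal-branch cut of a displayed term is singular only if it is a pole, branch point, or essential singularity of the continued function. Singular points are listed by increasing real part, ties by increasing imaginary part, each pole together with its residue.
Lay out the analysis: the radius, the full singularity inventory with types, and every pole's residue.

Denominator factor (γ + 8/7)^2: pole of order 2 at -8/7, modulus 8/7.
The radius of convergence is the smallest modulus among the singular points: 8/7.
At the order-2 pole -8/7 set g(γ) = (γ - (-8/7))^2*f(γ) = -3.
Order-2 pole: residue = g'(a); g'(-8/7) = 0, so the residue is 0.

Radius of convergence at 0: 8/7.
At -8/7: a pole of order 2; residue 0.


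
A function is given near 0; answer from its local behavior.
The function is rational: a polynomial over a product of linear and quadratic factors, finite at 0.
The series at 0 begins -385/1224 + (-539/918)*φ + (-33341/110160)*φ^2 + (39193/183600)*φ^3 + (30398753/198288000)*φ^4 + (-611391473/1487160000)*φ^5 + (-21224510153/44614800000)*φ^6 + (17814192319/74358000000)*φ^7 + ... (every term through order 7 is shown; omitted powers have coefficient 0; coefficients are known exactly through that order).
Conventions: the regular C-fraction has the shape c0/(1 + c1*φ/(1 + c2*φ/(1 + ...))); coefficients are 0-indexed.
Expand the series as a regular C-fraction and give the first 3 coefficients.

The regular C-fraction coefficients are [-385/1224, -28/15, 227/168].

Taylor coefficients (read off): a_0 = -385/1224, a_1 = -539/918, a_2 = -33341/110160.
c0 = a_0 = -385/1224. Peel one level at a time: if S = 1 + c*φ/S' with S'(0) = 1, then c is the φ-coefficient of S and S' = c*φ/(S - 1).
S_1 = c0/f = 1 + (-28/15)*φ + (227/90)*φ^2 + ...; c1 = -28/15.
S_2 = c1*φ/(S_1 - 1) = 1 + (227/168)*φ + ...; c2 = 227/168.
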